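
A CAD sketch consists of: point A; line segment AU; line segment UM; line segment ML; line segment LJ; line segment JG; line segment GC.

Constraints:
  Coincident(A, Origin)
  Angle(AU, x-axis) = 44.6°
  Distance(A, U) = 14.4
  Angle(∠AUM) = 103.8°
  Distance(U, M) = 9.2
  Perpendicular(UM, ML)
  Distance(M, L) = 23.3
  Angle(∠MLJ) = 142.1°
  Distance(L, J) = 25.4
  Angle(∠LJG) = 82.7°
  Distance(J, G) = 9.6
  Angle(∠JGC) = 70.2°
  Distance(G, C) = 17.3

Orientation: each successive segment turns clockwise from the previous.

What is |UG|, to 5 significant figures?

38.831

∠MLJ = 142.1° gives LJ at -159.50° from the x-axis; with |LJ| = 25.4, J = (-17.911, -23.450). ∠LJG = 82.7° gives JG at 103.20° from the x-axis; with |JG| = 9.6, G = (-20.103, -14.104). Then |UG| = |G − U| = 38.831.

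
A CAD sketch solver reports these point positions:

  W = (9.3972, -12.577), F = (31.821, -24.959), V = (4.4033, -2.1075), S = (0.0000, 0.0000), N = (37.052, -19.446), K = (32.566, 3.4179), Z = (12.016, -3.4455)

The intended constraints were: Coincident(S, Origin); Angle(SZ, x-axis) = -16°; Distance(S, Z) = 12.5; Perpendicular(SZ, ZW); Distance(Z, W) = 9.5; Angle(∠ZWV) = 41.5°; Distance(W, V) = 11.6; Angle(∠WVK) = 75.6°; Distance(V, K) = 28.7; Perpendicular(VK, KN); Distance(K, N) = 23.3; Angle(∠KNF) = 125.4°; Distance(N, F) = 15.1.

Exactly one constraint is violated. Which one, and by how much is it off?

Distance(N, F) = 15.1 — off by 7.50.

S = (0.00, 0.00) ✓; SZ at -16.00° ✓; |SZ| = 12.50 ✓; ∠(SZ, ZW) = 90.00° ✓; |ZW| = 9.500 ✓; ∠ZWV = 41.50° ✓; |WV| = 11.60 ✓; ∠WVK = 75.60° ✓; |VK| = 28.70 ✓; ∠(VK, KN) = 90.00° ✓; |KN| = 23.30 ✓; ∠KNF = 125.4° ✓; |NF| = 7.600 ✗.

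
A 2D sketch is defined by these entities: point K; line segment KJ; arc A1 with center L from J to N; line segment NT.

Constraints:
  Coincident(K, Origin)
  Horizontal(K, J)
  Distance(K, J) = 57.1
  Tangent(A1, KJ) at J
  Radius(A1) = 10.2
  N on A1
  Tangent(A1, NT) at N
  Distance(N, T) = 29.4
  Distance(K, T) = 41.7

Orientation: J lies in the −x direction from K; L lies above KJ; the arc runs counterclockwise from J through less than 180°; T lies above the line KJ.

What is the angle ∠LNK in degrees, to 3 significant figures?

148°

Checks: ∠(LJ, JK) = 90.00° ✓; |LN| = 10.20 ✓; ∠(LN, NT) = 90.00° ✓; |NT| = 29.40 ✓; |KT| = 41.70 ✓.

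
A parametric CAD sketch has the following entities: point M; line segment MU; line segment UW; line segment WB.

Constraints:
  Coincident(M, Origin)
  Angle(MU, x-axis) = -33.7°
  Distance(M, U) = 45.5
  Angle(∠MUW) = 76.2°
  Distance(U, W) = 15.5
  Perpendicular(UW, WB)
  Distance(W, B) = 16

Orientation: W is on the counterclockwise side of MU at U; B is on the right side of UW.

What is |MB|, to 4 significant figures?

60.37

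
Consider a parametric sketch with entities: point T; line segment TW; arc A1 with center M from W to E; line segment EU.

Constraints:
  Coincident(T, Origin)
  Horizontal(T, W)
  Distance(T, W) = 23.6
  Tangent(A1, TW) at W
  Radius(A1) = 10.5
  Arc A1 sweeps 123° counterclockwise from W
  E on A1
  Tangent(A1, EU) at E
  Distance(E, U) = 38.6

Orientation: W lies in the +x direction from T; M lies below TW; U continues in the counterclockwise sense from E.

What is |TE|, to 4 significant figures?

21.95

T is at the origin; TW is horizontal with |TW| = 23.6 and W on the +x side, so W = (23.60, 0.000). Tangency of A1 to TW means the radius MW is perpendicular to TW, so M = W + (0, -10.5) = (23.60, -10.50). On A1, W sits at bearing 90° from M; a 123° counterclockwise sweep puts E at bearing 213°, so E = M + 10.5·(cos 213°, sin 213°) = (14.79, -16.22). Then |TE| = |E − T| = 21.95.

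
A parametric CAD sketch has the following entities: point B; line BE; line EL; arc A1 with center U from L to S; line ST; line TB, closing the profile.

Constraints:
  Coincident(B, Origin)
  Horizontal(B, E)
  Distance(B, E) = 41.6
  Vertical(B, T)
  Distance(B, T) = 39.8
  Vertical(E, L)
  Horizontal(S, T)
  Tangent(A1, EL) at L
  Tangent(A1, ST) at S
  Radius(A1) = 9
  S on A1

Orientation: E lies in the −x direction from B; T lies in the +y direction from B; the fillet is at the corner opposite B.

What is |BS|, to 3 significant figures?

51.4

B is at the origin; B and E share the same y with |BE| = 41.6 and E on the −x side, so E = (-41.6, 0.00). BT is vertical with |BT| = 39.8 and T on the +y side, so T = (0.00, 39.8). The virtual corner opposite B is at (-41.6, 39.8). Since A1 is tangent to EL there, UL ⟂ EL and since A1 is tangent to ST there, US ⟂ ST, with radius 9.0, so the center U sits 9.0 in from both sides at U = (-32.6, 30.8). That places the tangent points at L = (-41.6, 30.8) on EL and S = (-32.6, 39.8) on ST. Then |BS| = |S − B| = 51.4.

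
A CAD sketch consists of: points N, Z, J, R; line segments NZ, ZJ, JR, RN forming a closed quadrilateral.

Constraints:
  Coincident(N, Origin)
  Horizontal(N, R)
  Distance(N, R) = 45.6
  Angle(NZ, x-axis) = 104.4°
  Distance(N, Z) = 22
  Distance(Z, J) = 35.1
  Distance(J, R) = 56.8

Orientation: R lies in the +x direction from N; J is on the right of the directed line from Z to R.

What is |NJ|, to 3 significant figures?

16.6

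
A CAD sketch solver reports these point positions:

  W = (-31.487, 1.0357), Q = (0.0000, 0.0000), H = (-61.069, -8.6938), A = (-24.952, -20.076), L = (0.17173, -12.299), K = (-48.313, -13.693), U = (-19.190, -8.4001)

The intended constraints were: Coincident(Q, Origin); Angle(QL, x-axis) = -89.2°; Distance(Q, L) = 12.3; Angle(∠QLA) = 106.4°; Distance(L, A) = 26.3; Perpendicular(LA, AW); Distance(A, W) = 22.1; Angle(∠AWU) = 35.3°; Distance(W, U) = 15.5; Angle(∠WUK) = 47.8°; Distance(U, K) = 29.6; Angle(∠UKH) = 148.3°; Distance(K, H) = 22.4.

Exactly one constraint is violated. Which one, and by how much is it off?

Distance(K, H) = 22.4 — off by 8.70.

Q = (0.00, 0.00) ✓; QL at -89.20° ✓; |QL| = 12.30 ✓; ∠QLA = 106.4° ✓; |LA| = 26.30 ✓; ∠(LA, AW) = 90.00° ✓; |AW| = 22.10 ✓; ∠AWU = 35.30° ✓; |WU| = 15.50 ✓; ∠WUK = 47.80° ✓; |UK| = 29.60 ✓; ∠UKH = 148.3° ✓; |KH| = 13.70 ✗.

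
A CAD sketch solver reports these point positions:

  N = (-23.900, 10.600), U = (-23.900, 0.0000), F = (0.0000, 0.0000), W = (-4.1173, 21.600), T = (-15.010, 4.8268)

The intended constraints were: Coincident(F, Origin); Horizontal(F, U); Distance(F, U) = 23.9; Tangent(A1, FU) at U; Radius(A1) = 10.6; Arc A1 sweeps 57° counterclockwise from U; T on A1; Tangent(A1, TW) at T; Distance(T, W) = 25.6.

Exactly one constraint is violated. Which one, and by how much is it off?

Distance(T, W) = 25.6 — off by 5.60.

F = (0.00, 0.00) ✓; F.y = 0.00, U.y = 0.00 ✓; |FU| = 23.90 ✓; ∠(NU, UF) = 90.00° ✓; |NU| = 10.60 ✓; bearing(N→T) − bearing(N→U) = 57.00° ✓; |NT| = 10.60 ✓; ∠(NT, TW) = 90.00° ✓; |TW| = 20.00 ✗.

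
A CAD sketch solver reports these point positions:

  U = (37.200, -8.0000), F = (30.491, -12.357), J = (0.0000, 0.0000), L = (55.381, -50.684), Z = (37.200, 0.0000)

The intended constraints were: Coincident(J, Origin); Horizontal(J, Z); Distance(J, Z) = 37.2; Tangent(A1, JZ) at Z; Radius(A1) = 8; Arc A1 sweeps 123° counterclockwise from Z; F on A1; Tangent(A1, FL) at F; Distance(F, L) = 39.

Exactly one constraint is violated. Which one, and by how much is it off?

Distance(F, L) = 39 — off by 6.70.

J = (0.00, 0.00) ✓; J.y = 0.00, Z.y = 0.00 ✓; |JZ| = 37.20 ✓; ∠(UZ, ZJ) = 90.00° ✓; |UZ| = 8.000 ✓; bearing(U→F) − bearing(U→Z) = 123.0° ✓; |UF| = 8.000 ✓; ∠(UF, FL) = 90.00° ✓; |FL| = 45.70 ✗.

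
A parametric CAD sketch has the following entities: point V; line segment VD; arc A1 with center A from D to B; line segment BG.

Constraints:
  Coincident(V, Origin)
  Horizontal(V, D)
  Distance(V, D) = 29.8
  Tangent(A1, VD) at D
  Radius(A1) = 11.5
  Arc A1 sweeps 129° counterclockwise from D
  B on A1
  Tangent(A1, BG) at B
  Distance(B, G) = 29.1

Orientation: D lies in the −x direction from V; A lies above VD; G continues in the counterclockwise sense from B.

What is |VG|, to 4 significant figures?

56.96

V is at the origin; VD is horizontal with |VD| = 29.8 and D on the −x side, so D = (-29.80, 0.000). Since A1 is tangent to VD there, AD ⟂ VD, so A = D + (0, 11.5) = (-29.80, 11.50). On A1, D sits at bearing -90° from A; a 129° counterclockwise sweep puts B at bearing 39°, so B = A + 11.5·(cos 39°, sin 39°) = (-20.86, 18.74). A1 meets BG tangentially, so AB is at right angles to BG, so BG runs along (−sin 39°, cos 39°); with |BG| = 29.1, G = (-39.18, 41.35). Then |VG| = |G − V| = 56.96.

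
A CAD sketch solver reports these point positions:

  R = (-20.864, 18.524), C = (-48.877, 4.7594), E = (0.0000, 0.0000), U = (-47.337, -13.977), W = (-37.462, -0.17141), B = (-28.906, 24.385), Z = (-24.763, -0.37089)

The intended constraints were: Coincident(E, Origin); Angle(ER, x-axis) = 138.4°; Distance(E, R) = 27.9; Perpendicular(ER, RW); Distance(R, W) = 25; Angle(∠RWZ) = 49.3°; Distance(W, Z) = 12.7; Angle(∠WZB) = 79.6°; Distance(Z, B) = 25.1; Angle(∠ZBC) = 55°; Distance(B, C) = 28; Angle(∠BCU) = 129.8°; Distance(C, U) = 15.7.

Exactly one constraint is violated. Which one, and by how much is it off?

Distance(C, U) = 15.7 — off by 3.10.

E = (0.00, 0.00) ✓; ER at 138.4° ✓; |ER| = 27.90 ✓; ∠(ER, RW) = 90.00° ✓; |RW| = 25.00 ✓; ∠RWZ = 49.30° ✓; |WZ| = 12.70 ✓; ∠WZB = 79.60° ✓; |ZB| = 25.10 ✓; ∠ZBC = 55.00° ✓; |BC| = 28.00 ✓; ∠BCU = 129.8° ✓; |CU| = 18.80 ✗.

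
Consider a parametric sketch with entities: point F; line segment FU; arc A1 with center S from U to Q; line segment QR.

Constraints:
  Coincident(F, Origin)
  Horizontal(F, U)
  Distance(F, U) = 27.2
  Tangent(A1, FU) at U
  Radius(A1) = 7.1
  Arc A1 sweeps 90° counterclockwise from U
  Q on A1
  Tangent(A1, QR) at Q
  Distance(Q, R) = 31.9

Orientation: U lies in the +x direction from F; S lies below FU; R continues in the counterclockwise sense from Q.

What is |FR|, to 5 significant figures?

43.875

On A1, U sits at bearing 90° from S; a 90° counterclockwise sweep puts Q at bearing 180°, so Q = S + 7.1·(cos 180°, sin 180°) = (20.100, -7.1000). The tangent condition forces SQ to be normal to QR, so QR runs along (−sin 180°, cos 180°); with |QR| = 31.9, R = (20.100, -39.000). Then |FR| = |R − F| = 43.875.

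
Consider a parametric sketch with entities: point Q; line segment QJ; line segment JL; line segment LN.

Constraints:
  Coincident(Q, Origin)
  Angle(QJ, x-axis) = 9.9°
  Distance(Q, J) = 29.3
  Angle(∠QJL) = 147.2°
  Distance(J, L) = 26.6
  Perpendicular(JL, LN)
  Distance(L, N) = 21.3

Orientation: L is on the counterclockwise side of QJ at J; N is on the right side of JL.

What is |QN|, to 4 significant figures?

63.29

Q is at the origin; QJ runs at 9.9° with length 29.3, so J = 29.3·(cos 9.9°, sin 9.9°) = (28.86, 5.038). ∠QJL = 147.2°, so JL runs at 9.9° + (180° − 147.2°) = 42.70° from the x-axis; with |JL| = 26.6, L = J + 26.6·(cos 42.70°, sin 42.70°) = (48.41, 23.08). JL is perpendicular to LN; with |LN| = 21.3 on the right of JL, N = L + 21.3·(0.6782, -0.7349) = (62.86, 7.423). Then |QN| = |N − Q| = 63.29.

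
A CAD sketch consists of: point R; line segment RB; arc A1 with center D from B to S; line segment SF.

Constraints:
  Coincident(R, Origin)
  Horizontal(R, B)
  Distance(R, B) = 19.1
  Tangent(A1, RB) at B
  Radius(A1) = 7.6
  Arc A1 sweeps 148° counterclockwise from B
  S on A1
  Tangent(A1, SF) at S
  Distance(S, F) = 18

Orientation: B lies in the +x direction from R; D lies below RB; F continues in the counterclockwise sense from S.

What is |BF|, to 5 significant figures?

26.124

R is at the origin; RB is horizontal with |RB| = 19.1 and B on the +x side, so B = (19.100, 0.0000). The tangent condition forces DB to be normal to RB, so D = B + (0, -7.6) = (19.100, -7.6000). On A1, B sits at bearing 90° from D; a 148° counterclockwise sweep puts S at bearing 238°, so S = D + 7.6·(cos 238°, sin 238°) = (15.073, -14.045). The tangent condition forces DS to be normal to SF, so SF runs along (−sin 238°, cos 238°); with |SF| = 18.0, F = (30.337, -23.584). Then |BF| = |F − B| = 26.124.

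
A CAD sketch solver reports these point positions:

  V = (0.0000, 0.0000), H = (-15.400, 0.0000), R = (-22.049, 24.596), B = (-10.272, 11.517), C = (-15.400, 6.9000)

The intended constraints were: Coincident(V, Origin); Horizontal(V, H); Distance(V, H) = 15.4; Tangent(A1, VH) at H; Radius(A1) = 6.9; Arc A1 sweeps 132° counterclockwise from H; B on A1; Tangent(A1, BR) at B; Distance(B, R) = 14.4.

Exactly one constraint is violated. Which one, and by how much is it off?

Distance(B, R) = 14.4 — off by 3.20.

V = (0.00, 0.00) ✓; V.y = 0.00, H.y = 0.00 ✓; |VH| = 15.40 ✓; ∠(CH, HV) = 90.00° ✓; |CH| = 6.900 ✓; bearing(C→B) − bearing(C→H) = 132.0° ✓; |CB| = 6.900 ✓; ∠(CB, BR) = 90.00° ✓; |BR| = 17.60 ✗.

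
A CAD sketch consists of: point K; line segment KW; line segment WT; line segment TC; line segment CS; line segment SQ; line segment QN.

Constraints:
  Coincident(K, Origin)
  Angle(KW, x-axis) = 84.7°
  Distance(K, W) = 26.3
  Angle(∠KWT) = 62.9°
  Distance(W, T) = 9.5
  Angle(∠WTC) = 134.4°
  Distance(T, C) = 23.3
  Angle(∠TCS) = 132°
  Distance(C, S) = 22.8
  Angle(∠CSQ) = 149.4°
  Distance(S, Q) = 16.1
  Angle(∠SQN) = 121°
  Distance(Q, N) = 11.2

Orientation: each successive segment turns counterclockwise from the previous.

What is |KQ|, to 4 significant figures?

29.50

K is at the origin; KW runs at 84.7° with length 26.3, so W = (2.429, 26.19). ∠KWT = 62.9° gives WT at -158.2° from the x-axis; with |WT| = 9.5, T = (-6.391, 22.66). ∠WTC = 134.4° gives TC at -112.6° from the x-axis; with |TC| = 23.3, C = (-15.35, 1.149). ∠TCS = 132.0° gives CS at -64.60° from the x-axis; with |CS| = 22.8, S = (-5.566, -19.45). ∠CSQ = 149.4° gives SQ at -34.00° from the x-axis; with |SQ| = 16.1, Q = (7.782, -28.45). Then |KQ| = |Q − K| = 29.50.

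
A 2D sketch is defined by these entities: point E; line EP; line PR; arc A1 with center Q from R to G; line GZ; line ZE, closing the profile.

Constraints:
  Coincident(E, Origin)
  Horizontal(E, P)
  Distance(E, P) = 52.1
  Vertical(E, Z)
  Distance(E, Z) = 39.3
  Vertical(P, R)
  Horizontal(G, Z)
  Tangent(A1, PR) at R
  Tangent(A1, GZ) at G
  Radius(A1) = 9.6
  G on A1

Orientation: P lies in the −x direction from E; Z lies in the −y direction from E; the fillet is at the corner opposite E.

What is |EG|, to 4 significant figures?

57.89

The virtual corner opposite E is at (-52.10, -39.30). The tangent condition forces QR to be normal to PR and A1 meets GZ tangentially, so QG is at right angles to GZ, with radius 9.6, so the center Q sits 9.6 in from both sides at Q = (-42.50, -29.70). That places the tangent points at R = (-52.10, -29.70) on PR and G = (-42.50, -39.30) on GZ. Then |EG| = |G − E| = 57.89.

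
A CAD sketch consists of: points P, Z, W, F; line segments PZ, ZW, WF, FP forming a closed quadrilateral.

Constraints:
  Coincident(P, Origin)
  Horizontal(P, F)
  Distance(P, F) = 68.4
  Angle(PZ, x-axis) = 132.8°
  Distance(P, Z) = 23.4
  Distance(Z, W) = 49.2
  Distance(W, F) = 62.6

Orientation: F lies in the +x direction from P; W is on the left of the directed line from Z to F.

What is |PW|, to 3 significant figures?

51.3

Checks: |ZW| = 49.20 ✓; |WF| = 62.60 ✓.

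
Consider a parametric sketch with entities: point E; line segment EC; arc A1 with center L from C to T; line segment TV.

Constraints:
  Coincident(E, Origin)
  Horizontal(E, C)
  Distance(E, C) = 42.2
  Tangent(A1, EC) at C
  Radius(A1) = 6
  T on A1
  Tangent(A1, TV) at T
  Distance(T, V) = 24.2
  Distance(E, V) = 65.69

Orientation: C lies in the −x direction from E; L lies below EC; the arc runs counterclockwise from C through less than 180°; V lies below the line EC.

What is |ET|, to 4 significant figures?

46.85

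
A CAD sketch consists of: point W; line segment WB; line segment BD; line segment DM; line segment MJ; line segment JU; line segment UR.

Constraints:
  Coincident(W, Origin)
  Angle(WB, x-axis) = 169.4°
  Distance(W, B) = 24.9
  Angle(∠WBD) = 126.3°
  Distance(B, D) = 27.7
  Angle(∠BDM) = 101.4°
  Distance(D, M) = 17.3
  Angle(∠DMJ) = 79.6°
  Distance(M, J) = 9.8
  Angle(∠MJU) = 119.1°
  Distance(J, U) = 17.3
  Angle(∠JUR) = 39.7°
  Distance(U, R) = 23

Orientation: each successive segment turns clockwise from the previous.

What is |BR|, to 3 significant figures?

35.7

∠MJU = 119.1° gives JU at -124° from the x-axis; with |JU| = 17.3, U = (-28.0, 16.9). ∠JUR = 39.7° gives UR at 95.5° from the x-axis; with |UR| = 23.0, R = (-30.2, 39.8). Then |BR| = |R − B| = 35.7.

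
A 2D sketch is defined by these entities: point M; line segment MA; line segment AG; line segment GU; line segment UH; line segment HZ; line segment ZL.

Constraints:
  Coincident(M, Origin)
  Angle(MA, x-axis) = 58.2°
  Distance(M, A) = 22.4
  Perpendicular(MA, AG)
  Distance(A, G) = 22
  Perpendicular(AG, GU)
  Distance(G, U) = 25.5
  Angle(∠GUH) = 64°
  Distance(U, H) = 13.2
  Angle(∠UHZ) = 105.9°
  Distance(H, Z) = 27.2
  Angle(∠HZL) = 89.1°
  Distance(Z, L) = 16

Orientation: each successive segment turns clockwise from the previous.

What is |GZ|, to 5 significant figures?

10.012

∠GUH = 64.0° gives UH at 122.20° from the x-axis; with |UH| = 13.2, H = (10.030, -3.0579). ∠UHZ = 105.9° gives HZ at 48.100° from the x-axis; with |HZ| = 27.2, Z = (28.195, 17.187). Then |GZ| = |Z − G| = 10.012.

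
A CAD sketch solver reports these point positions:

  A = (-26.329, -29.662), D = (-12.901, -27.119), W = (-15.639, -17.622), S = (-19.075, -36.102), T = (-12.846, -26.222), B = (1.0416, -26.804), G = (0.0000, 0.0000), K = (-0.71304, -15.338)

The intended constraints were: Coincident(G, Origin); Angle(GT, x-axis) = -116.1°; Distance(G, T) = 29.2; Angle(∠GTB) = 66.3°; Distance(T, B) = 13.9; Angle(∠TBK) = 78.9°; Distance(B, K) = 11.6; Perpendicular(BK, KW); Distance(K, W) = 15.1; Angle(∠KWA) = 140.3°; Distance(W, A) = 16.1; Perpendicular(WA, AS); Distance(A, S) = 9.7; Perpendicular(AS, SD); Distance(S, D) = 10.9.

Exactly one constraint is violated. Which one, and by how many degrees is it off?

Perpendicular(AS, SD) — off by 7.10°.

G = (0.00, 0.00) ✓; GT at -116.1° ✓; |GT| = 29.20 ✓; ∠GTB = 66.30° ✓; |TB| = 13.90 ✓; ∠TBK = 78.90° ✓; |BK| = 11.60 ✓; ∠(BK, KW) = 90.00° ✓; |KW| = 15.10 ✓; ∠KWA = 140.3° ✓; |WA| = 16.10 ✓; ∠(WA, AS) = 90.00° ✓; |AS| = 9.700 ✓; ∠(AS, SD) = 97.10° ✗; |SD| = 10.90 ✓.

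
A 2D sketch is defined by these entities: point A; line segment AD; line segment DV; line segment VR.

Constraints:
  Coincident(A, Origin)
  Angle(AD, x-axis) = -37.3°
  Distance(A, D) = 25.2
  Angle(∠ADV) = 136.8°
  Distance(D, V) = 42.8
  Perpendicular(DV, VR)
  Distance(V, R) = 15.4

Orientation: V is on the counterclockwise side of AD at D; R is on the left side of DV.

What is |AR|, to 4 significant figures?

61.20

A is at the origin; AD runs at -37.3° with length 25.2, so D = 25.2·(cos -37.3°, sin -37.3°) = (20.05, -15.27). ∠ADV = 136.8°, so DV runs at -37.3° + (180° − 136.8°) = 5.900° from the x-axis; with |DV| = 42.8, V = D + 42.8·(cos 5.900°, sin 5.900°) = (62.62, -10.87). DV ⟂ VR; with |VR| = 15.4 on the left of DV, R = V + 15.4·(-0.1028, 0.9947) = (61.04, 4.447). Then |AR| = |R − A| = 61.20.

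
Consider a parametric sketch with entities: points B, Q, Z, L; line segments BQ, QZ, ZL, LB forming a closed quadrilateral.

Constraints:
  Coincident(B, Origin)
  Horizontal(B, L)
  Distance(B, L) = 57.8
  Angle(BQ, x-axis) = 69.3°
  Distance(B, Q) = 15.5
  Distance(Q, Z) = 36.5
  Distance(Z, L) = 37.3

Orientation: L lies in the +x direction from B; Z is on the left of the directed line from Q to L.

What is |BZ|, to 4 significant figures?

49.18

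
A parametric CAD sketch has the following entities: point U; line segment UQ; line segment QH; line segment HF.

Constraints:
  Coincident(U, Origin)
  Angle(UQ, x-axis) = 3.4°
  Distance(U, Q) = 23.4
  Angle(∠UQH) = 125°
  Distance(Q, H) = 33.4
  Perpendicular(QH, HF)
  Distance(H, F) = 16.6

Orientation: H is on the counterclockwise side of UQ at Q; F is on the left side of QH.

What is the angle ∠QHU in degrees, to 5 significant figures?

22.264°

U is at the origin; UQ runs at 3.4° with length 23.4, so Q = 23.4·(cos 3.4°, sin 3.4°) = (23.359, 1.3878). ∠UQH = 125.0°, so QH runs at 3.4° + (180° − 125.0°) = 58.400° from the x-axis; with |QH| = 33.4, H = Q + 33.4·(cos 58.400°, sin 58.400°) = (40.860, 29.835). Then cos ∠QHU = HQ·HU / (|HQ||HU|), giving 22.264°.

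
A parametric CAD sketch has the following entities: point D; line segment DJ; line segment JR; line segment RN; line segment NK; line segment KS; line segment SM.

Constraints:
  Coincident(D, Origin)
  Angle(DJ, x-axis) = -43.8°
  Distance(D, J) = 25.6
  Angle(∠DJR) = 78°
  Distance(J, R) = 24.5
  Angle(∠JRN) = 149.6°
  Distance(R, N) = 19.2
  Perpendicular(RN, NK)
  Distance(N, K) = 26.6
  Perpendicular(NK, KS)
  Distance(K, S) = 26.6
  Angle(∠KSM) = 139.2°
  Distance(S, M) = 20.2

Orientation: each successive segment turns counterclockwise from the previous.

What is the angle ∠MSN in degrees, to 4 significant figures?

94.20°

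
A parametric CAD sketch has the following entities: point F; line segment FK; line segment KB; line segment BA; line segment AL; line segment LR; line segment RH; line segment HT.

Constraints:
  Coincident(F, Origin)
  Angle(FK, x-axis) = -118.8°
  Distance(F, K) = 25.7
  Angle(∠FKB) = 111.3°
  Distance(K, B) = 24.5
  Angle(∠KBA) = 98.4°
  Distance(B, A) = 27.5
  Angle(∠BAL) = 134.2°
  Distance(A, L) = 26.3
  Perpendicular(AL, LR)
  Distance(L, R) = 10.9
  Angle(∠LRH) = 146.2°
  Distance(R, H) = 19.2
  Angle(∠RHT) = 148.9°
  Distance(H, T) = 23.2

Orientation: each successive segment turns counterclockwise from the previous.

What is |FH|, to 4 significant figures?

7.062

F is at the origin; FK runs at -118.8° with length 25.7, so K = (-12.38, -22.52). ∠FKB = 111.3° gives KB at -50.10° from the x-axis; with |KB| = 24.5, B = (3.334, -41.32). ∠KBA = 98.4° gives BA at 31.50° from the x-axis; with |BA| = 27.5, A = (26.78, -26.95). ∠BAL = 134.2° gives AL at 77.30° from the x-axis; with |AL| = 26.3, L = (32.56, -1.291). AL ⟂ LR, so LR runs at 167.3°; with |LR| = 10.9, R = (21.93, 1.105). ∠LRH = 146.2° gives RH at -158.9° from the x-axis; with |RH| = 19.2, H = (4.018, -5.807). Then |FH| = |H − F| = 7.062.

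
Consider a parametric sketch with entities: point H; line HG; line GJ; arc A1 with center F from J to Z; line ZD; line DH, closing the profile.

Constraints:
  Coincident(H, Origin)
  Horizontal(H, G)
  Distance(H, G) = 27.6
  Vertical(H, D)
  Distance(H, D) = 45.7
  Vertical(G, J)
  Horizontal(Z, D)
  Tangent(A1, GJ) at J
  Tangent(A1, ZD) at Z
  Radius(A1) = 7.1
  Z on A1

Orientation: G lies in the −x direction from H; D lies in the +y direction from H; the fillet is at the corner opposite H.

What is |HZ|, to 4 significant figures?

50.09

The virtual corner opposite H is at (-27.60, 45.70). Tangency of A1 to GJ means the radius FJ is perpendicular to GJ and since A1 is tangent to ZD there, FZ ⟂ ZD, with radius 7.1, so the center F sits 7.1 in from both sides at F = (-20.50, 38.60). That places the tangent points at J = (-27.60, 38.60) on GJ and Z = (-20.50, 45.70) on ZD. Then |HZ| = |Z − H| = 50.09.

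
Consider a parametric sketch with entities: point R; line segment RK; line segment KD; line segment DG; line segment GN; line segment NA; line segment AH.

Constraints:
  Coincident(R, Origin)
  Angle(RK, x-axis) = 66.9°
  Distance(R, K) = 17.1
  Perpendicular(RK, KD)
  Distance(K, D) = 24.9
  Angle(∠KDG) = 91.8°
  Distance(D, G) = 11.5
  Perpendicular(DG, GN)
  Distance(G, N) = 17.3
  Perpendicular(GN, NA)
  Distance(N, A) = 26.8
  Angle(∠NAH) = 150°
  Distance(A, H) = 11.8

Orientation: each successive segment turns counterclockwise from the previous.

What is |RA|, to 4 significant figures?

32.64

The perpendicularity gives GN at right angles to DG, so GN runs at -24.90°; with |GN| = 17.3, N = (-5.345, 7.783). GN ⟂ NA, so NA runs at 65.10°; with |NA| = 26.8, A = (5.939, 32.09). Then |RA| = |A − R| = 32.64.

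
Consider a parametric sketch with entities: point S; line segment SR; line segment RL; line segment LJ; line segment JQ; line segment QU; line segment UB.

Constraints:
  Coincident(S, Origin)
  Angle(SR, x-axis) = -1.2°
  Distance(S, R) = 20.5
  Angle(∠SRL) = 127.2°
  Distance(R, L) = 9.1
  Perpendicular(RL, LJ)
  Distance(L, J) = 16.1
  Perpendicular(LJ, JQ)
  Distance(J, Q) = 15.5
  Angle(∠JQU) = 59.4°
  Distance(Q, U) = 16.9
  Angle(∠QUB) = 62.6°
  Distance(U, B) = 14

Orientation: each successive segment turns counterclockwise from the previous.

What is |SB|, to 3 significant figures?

22.2

S is at the origin; SR runs at -1.2° with length 20.5, so R = (20.5, -0.429). ∠SRL = 127.2° gives RL at 51.6° from the x-axis; with |RL| = 9.1, L = (26.1, 6.70). The perpendicularity gives LJ at right angles to RL, so LJ runs at 142°; with |LJ| = 16.1, J = (13.5, 16.7). The perpendicularity gives JQ at right angles to LJ, so JQ runs at -128°; with |JQ| = 15.5, Q = (3.90, 4.56). ∠JQU = 59.4° gives QU at -7.80° from the x-axis; with |QU| = 16.9, U = (20.6, 2.26). ∠QUB = 62.6° gives UB at 110° from the x-axis; with |UB| = 14.0, B = (16.0, 15.5). Then |SB| = |B − S| = 22.2.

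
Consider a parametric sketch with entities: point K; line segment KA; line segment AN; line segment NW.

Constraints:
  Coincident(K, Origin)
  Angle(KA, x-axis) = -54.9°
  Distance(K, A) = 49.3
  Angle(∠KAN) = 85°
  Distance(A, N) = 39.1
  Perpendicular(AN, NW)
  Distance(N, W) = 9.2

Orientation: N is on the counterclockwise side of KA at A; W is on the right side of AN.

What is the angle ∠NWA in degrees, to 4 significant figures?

76.76°

∠KAN = 85.0°, so AN runs at -54.9° + (180° − 85.0°) = 40.10° from the x-axis; with |AN| = 39.1, N = A + 39.1·(cos 40.10°, sin 40.10°) = (58.26, -15.15). AN is perpendicular to NW; with |NW| = 9.2 on the right of AN, W = N + 9.2·(0.6441, -0.7649) = (64.18, -22.19). Then cos ∠NWA = WN·WA / (|WN||WA|), giving 76.76°.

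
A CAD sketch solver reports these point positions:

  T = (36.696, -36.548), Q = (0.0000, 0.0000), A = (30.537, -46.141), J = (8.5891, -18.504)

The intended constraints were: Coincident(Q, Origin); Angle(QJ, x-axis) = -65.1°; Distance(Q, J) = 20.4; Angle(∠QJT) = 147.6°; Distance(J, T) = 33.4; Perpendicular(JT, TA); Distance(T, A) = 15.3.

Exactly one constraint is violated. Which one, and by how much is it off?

Distance(T, A) = 15.3 — off by 3.90.

Q = (0.00, 0.00) ✓; QJ at -65.10° ✓; |QJ| = 20.40 ✓; ∠QJT = 147.6° ✓; |JT| = 33.40 ✓; ∠(JT, TA) = 90.00° ✓; |TA| = 11.40 ✗.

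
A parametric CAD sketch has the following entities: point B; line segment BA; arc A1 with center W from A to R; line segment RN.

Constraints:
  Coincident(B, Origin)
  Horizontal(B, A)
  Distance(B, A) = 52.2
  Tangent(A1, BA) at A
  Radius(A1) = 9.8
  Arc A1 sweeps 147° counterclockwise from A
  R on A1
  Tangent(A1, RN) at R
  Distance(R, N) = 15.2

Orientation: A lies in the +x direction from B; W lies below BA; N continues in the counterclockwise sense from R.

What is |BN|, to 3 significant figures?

65.2

B is at the origin; BA is horizontal with |BA| = 52.2 and A on the +x side, so A = (52.2, 0.00). Tangency of A1 to BA means the radius WA is perpendicular to BA, so W = A + (0, -9.8) = (52.2, -9.80). On A1, A sits at bearing 90° from W; a 147° counterclockwise sweep puts R at bearing 237°, so R = W + 9.8·(cos 237°, sin 237°) = (46.9, -18.0). Tangency of A1 to RN means the radius WR is perpendicular to RN, so RN runs along (−sin 237°, cos 237°); with |RN| = 15.2, N = (59.6, -26.3). Then |BN| = |N − B| = 65.2.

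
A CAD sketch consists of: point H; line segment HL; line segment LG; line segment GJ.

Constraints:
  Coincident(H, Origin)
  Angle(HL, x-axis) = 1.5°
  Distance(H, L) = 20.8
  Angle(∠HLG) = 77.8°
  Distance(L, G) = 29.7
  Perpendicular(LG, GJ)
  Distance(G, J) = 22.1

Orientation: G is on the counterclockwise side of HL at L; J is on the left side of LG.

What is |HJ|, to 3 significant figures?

25.4

H is at the origin; HL runs at 1.5° with length 20.8, so L = 20.8·(cos 1.5°, sin 1.5°) = (20.8, 0.544). ∠HLG = 77.8°, so LG runs at 1.5° + (180° − 77.8°) = 104° from the x-axis; with |LG| = 29.7, G = L + 29.7·(cos 104°, sin 104°) = (13.8, 29.4). LG is perpendicular to GJ; with |GJ| = 22.1 on the left of LG, J = G + 22.1·(-0.972, -0.237) = (-7.71, 24.2). Then |HJ| = |J − H| = 25.4.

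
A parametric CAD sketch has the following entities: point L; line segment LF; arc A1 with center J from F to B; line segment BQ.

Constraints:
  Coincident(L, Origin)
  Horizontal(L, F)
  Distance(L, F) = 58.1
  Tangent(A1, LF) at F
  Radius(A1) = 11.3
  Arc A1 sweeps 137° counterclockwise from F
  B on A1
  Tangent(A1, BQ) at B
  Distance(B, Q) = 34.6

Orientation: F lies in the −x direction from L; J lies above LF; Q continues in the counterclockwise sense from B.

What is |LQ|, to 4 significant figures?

87.14

L is at the origin; L and F share the same y with |LF| = 58.1 and F on the −x side, so F = (-58.10, 0.000). Tangency of A1 to LF means the radius JF is perpendicular to LF, so J = F + (0, 11.3) = (-58.10, 11.30). On A1, F sits at bearing -90° from J; a 137° counterclockwise sweep puts B at bearing 47°, so B = J + 11.3·(cos 47°, sin 47°) = (-50.39, 19.56). Since A1 is tangent to BQ there, JB ⟂ BQ, so BQ runs along (−sin 47°, cos 47°); with |BQ| = 34.6, Q = (-75.70, 43.16). Then |LQ| = |Q − L| = 87.14.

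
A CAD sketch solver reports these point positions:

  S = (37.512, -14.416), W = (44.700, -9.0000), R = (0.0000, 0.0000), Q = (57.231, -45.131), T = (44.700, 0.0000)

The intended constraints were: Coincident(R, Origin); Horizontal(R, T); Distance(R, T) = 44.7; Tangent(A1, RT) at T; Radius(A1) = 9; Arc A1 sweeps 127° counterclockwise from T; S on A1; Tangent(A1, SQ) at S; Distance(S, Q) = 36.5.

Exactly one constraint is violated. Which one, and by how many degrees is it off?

Tangent(A1, SQ) at S — off by 4.30°.

R = (0.00, 0.00) ✓; R.y = 0.00, T.y = 0.00 ✓; |RT| = 44.70 ✓; ∠(WT, TR) = 90.00° ✓; |WT| = 9.000 ✓; bearing(W→S) − bearing(W→T) = 127.0° ✓; |WS| = 9.000 ✓; ∠(WS, SQ) = 94.30° ✗; |SQ| = 36.50 ✓.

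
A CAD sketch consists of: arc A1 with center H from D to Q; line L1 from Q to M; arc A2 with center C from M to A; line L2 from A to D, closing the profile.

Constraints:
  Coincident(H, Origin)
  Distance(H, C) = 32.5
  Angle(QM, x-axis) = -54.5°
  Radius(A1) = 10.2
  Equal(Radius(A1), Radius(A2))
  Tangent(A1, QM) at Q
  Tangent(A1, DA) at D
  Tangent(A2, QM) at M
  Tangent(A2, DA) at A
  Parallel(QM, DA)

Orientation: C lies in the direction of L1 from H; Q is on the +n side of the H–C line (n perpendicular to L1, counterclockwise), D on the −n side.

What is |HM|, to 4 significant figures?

34.06

Tangency of A1 to both parallel lines with radius 10.2 puts Q and D at H ± 10.2·n: Q = (8.304, 5.923), D = (-8.304, -5.923). Equal radii place M and A the same way about C: M = C + 10.2·n = (27.18, -20.54), A = C − 10.2·n = (10.57, -32.38). Then |HM| = |M − H| = 34.06.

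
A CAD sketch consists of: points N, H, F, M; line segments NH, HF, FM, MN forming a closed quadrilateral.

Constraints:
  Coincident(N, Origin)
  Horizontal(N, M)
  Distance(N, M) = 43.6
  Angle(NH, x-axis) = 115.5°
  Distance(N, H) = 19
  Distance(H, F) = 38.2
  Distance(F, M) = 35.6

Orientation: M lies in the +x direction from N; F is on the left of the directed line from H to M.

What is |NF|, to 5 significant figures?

41.677

Checks: |HF| = 38.20 ✓; |FM| = 35.60 ✓.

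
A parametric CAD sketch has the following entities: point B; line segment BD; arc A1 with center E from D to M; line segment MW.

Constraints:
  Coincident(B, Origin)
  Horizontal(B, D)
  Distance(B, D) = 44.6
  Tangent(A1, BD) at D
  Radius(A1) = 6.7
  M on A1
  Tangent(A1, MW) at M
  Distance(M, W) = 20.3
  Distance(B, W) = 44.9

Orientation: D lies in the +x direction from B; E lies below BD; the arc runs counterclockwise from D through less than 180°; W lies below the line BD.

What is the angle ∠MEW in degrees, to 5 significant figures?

71.735°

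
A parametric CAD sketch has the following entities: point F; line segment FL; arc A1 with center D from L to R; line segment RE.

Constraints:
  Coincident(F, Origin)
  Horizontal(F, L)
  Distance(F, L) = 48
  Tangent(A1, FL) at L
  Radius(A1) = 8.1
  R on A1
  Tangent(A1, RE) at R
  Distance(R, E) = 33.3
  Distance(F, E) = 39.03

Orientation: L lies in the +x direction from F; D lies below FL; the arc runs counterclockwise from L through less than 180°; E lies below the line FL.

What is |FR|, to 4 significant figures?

41.38

Checks: |DL| = 8.100 ✓; |DR| = 8.100 ✓; ∠(DR, RE) = 90.00° ✓; |RE| = 33.30 ✓; |FE| = 39.03 ✓.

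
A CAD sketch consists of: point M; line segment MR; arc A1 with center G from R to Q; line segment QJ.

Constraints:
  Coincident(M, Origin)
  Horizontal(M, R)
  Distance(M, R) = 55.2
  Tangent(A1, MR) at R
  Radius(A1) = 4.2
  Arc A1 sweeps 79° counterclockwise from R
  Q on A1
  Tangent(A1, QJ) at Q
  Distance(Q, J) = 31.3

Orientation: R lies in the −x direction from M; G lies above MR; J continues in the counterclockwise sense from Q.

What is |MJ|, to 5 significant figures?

56.558

M is at the origin; MR is horizontal with |MR| = 55.2 and R on the −x side, so R = (-55.200, 0.0000). Tangency of A1 to MR means the radius GR is perpendicular to MR, so G = R + (0, 4.2) = (-55.200, 4.2000). On A1, R sits at bearing -90° from G; a 79° counterclockwise sweep puts Q at bearing -11°, so Q = G + 4.2·(cos -11°, sin -11°) = (-51.077, 3.3986). The tangent condition forces GQ to be normal to QJ, so QJ runs along (−sin -11°, cos -11°); with |QJ| = 31.3, J = (-45.105, 34.124). Then |MJ| = |J − M| = 56.558.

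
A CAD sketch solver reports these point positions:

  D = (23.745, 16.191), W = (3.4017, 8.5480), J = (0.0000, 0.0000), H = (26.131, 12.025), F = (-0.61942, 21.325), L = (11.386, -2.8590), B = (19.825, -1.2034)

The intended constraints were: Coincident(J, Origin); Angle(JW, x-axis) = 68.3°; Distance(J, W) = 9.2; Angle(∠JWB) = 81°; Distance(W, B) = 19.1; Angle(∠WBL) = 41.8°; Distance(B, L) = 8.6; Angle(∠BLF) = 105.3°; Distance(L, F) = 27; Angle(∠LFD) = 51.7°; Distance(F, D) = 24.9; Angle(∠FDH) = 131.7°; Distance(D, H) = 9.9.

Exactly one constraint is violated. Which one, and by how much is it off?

Distance(D, H) = 9.9 — off by 5.10.

J = (0.00, 0.00) ✓; JW at 68.30° ✓; |JW| = 9.200 ✓; ∠JWB = 81.00° ✓; |WB| = 19.10 ✓; ∠WBL = 41.80° ✓; |BL| = 8.600 ✓; ∠BLF = 105.3° ✓; |LF| = 27.00 ✓; ∠LFD = 51.70° ✓; |FD| = 24.90 ✓; ∠FDH = 131.7° ✓; |DH| = 4.801 ✗.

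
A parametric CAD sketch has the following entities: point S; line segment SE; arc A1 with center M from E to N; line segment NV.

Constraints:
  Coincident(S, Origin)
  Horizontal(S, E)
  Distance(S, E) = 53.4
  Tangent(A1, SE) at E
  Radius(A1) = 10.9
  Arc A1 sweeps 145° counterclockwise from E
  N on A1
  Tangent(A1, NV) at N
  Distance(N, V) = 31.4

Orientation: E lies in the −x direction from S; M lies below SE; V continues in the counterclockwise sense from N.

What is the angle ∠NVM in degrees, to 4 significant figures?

19.14°

S is at the origin; S and E share the same y with |SE| = 53.4 and E on the −x side, so E = (-53.40, 0.000). Since A1 is tangent to SE there, ME ⟂ SE, so M = E + (0, -10.9) = (-53.40, -10.90). On A1, E sits at bearing 90° from M; a 145° counterclockwise sweep puts N at bearing 235°, so N = M + 10.9·(cos 235°, sin 235°) = (-59.65, -19.83). The tangent condition forces MN to be normal to NV, so NV runs along (−sin 235°, cos 235°); with |NV| = 31.4, V = (-33.93, -37.84). Then cos ∠NVM = VN·VM / (|VN||VM|), giving 19.14°.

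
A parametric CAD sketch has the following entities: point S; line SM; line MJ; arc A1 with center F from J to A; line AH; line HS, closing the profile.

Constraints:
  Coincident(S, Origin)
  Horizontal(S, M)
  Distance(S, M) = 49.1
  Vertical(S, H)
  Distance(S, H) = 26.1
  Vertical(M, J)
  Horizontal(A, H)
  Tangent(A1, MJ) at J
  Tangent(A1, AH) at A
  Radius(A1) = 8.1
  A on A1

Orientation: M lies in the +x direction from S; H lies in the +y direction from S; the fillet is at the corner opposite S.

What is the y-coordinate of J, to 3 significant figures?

18.0

S is at the origin; S and M share the same y with |SM| = 49.1 and M on the +x side, so M = (49.1, 0.00). S and H share the same x with |SH| = 26.1 and H on the +y side, so H = (0.00, 26.1). The virtual corner opposite S is at (49.1, 26.1). Since A1 is tangent to MJ there, FJ ⟂ MJ and A1 meets AH tangentially, so FA is at right angles to AH, with radius 8.1, so the center F sits 8.1 in from both sides at F = (41.0, 18.0). That places the tangent points at J = (49.1, 18.0) on MJ and A = (41.0, 26.1) on AH. So J.y = 18.0.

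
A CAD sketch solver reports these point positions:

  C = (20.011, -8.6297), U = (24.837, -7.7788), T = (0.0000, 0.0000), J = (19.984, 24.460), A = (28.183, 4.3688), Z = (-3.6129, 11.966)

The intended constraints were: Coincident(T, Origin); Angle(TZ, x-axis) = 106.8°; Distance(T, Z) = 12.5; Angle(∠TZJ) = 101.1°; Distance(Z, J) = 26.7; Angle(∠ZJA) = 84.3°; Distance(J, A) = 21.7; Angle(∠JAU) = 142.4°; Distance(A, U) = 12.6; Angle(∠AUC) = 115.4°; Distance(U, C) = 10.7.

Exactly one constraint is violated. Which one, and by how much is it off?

Distance(U, C) = 10.7 — off by 5.80.

T = (0.00, 0.00) ✓; TZ at 106.8° ✓; |TZ| = 12.50 ✓; ∠TZJ = 101.1° ✓; |ZJ| = 26.70 ✓; ∠ZJA = 84.30° ✓; |JA| = 21.70 ✓; ∠JAU = 142.4° ✓; |AU| = 12.60 ✓; ∠AUC = 115.4° ✓; |UC| = 4.900 ✗.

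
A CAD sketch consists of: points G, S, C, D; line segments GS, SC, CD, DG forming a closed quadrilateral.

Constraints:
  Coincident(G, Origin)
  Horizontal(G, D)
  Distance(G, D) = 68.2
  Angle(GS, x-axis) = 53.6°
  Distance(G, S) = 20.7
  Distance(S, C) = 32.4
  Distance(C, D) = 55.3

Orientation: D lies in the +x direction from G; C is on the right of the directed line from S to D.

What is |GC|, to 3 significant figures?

21.8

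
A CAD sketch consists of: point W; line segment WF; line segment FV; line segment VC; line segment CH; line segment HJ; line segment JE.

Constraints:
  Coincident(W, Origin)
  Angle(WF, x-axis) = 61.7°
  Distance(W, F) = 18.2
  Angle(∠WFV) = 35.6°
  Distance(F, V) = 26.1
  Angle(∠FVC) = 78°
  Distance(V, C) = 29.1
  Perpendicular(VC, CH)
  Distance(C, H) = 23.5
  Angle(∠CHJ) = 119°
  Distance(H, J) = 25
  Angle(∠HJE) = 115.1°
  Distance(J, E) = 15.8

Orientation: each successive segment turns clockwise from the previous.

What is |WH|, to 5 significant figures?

21.980

∠FVC = 78.0° gives VC at 175.30° from the x-axis; with |VC| = 29.1, C = (-17.057, -7.4793). VC ⟂ CH, so CH runs at 85.300°; with |CH| = 23.5, H = (-15.132, 15.942). Then |WH| = |H − W| = 21.980.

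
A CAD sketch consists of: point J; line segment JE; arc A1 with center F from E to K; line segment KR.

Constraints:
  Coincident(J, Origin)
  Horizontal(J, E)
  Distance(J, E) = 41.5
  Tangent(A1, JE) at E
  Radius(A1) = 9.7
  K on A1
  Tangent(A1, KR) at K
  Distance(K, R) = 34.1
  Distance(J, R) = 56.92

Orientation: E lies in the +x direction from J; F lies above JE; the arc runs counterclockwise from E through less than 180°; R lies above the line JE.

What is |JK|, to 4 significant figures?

52.12

Checks: |FE| = 9.700 ✓; |FK| = 9.700 ✓; ∠(FK, KR) = 90.00° ✓; |KR| = 34.10 ✓; |JR| = 56.92 ✓.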